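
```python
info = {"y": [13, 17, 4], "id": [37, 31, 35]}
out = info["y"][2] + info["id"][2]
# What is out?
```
Trace:
  info={'y': [13, 17, 4], 'id': [37, 31, 35]}
  info={'y': [13, 17, 4], 'id': [37, 31, 35]}, out=39

Final answer: 39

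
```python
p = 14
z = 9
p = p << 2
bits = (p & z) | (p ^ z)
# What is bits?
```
Trace:
  p=14
  p=14, z=9
  p=56, z=9
  p=56, z=9, bits=57

Final answer: 57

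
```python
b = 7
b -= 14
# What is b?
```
Trace:
  b=7
  b=-7

Final answer: -7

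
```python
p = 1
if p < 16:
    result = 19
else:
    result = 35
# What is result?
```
Trace:
  p=1
  p=1, result=19

Final answer: 19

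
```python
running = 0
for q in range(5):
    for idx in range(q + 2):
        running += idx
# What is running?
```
Trace:
  running=0
  running=0, q=0, idx=0
  running=1, q=0, idx=1
  running=1, q=1, idx=0
  running=2, q=1, idx=1
  running=4, q=1, idx=2
  running=4, q=2, idx=0
  running=5, q=2, idx=1
  running=7, q=2, idx=2
  running=10, q=2, idx=3
  running=10, q=3, idx=0
  running=11, q=3, idx=1
  running=13, q=3, idx=2
  running=16, q=3, idx=3
  running=20, q=3, idx=4
  running=20, q=4, idx=0
  running=21, q=4, idx=1
  running=23, q=4, idx=2
  running=26, q=4, idx=3
  running=30, q=4, idx=4
  running=35, q=4, idx=5

Final answer: 35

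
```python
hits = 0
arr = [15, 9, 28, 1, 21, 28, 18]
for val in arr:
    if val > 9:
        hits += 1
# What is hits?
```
Trace:
  hits=0
  hits=1, val=15
  hits=1, val=9
  hits=2, val=28
  hits=2, val=1
  hits=3, val=21
  hits=4, val=28
  hits=5, val=18

Final answer: 5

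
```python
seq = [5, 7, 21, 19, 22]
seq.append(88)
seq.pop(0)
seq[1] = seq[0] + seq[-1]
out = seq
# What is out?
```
Trace:
  seq=[5, 7, 21, 19, 22]
  seq=[5, 7, 21, 19, 22, 88]
  seq=[7, 21, 19, 22, 88]
  seq=[7, 95, 19, 22, 88]
  seq=[7, 95, 19, 22, 88], out=[7, 95, 19, 22, 88]

Final answer: [7, 95, 19, 22, 88]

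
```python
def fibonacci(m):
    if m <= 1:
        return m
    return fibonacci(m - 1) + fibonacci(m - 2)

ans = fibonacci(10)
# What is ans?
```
Call trace (a repeated sub-call is expanded the first time; later identical calls just restate its return value):
fibonacci(m=10)
  fibonacci(m=9)
    fibonacci(m=8)
      fibonacci(m=7)
        fibonacci(m=6)
          fibonacci(m=5)
            fibonacci(m=4)
              fibonacci(m=3)
                fibonacci(m=2)
                  fibonacci(m=1)
                  -> return 1
                  fibonacci(m=0)
                  -> return 0
                -> return 1
                fibonacci(m=1)
                -> return 1
              -> return 2
              fibonacci(m=2) -> return 1  (same call as traced above)
            -> return 3
            fibonacci(m=3) -> return 2  (same call as traced above)
          -> return 5
          fibonacci(m=4) -> return 3  (same call as traced above)
        -> return 8
        fibonacci(m=5) -> return 5  (same call as traced above)
      -> return 13
      fibonacci(m=6) -> return 8  (same call as traced above)
    -> return 21
    fibonacci(m=7) -> return 13  (same call as traced above)
  -> return 34
  fibonacci(m=8) -> return 21  (same call as traced above)
-> return 55

Final answer: 55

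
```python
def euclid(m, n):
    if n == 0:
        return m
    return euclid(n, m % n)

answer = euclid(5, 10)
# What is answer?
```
Call trace:
euclid(m=5, n=10)
  euclid(m=10, n=5)
    euclid(m=5, n=0)
    -> return 5
  -> return 5
-> return 5

Final answer: 5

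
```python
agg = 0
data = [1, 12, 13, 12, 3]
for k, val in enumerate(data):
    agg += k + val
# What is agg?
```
Trace:
  agg=0
  agg=1, k=0, val=1
  agg=14, k=1, val=12
  agg=29, k=2, val=13
  agg=44, k=3, val=12
  agg=51, k=4, val=3

Final answer: 51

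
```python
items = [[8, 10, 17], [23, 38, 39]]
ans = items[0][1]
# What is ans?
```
Trace:
  items=[[8, 10, 17], [23, 38, 39]]
  items=[[8, 10, 17], [23, 38, 39]], ans=10

Final answer: 10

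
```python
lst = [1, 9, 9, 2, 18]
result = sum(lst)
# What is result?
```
Trace:
  lst=[1, 9, 9, 2, 18]
  lst=[1, 9, 9, 2, 18], result=39

Final answer: 39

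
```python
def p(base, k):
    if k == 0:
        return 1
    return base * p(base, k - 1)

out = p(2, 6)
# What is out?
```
Call trace:
p(base=2, k=6)
  p(base=2, k=5)
    p(base=2, k=4)
      p(base=2, k=3)
        p(base=2, k=2)
          p(base=2, k=1)
            p(base=2, k=0)
            -> return 1
          -> return 2
        -> return 4
      -> return 8
    -> return 16
  -> return 32
-> return 64

Final answer: 64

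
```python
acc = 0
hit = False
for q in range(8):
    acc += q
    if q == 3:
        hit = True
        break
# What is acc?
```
Trace:
  acc=0
  acc=0, hit=False
  acc=0, hit=False, q=0
  acc=1, hit=False, q=1
  acc=3, hit=False, q=2
  acc=6, hit=True, q=3

Final answer: 6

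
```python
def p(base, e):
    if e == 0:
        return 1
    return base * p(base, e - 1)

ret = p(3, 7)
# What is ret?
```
Call trace:
p(base=3, e=7)
  p(base=3, e=6)
    p(base=3, e=5)
      p(base=3, e=4)
        p(base=3, e=3)
          p(base=3, e=2)
            p(base=3, e=1)
              p(base=3, e=0)
              -> return 1
            -> return 3
          -> return 9
        -> return 27
      -> return 81
    -> return 243
  -> return 729
-> return 2187

Final answer: 2187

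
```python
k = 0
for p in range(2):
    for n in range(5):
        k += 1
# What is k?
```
Trace:
  k=0
  k=1, p=0, n=0
  k=2, p=0, n=1
  k=3, p=0, n=2
  k=4, p=0, n=3
  k=5, p=0, n=4
  k=6, p=1, n=0
  k=7, p=1, n=1
  k=8, p=1, n=2
  k=9, p=1, n=3
  k=10, p=1, n=4

Final answer: 10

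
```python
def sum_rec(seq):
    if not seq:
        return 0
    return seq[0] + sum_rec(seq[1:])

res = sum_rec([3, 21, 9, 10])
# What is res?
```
Call trace:
sum_rec(seq=[3, 21, 9, 10])
  sum_rec(seq=[21, 9, 10])
    sum_rec(seq=[9, 10])
      sum_rec(seq=[10])
        sum_rec(seq=[])
        -> return 0
      -> return 10
    -> return 19
  -> return 40
-> return 43

Final answer: 43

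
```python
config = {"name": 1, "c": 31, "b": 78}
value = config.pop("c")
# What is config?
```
Trace:
  config={'name': 1, 'c': 31, 'b': 78}
  config={'name': 1, 'b': 78}, value=31

Final answer: {'name': 1, 'b': 78}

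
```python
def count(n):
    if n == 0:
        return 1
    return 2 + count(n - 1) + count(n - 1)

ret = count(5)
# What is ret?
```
Call trace (a repeated sub-call is expanded the first time; later identical calls just restate its return value):
count(n=5)
  count(n=4)
    count(n=3)
      count(n=2)
        count(n=1)
          count(n=0)
          -> return 1
          count(n=0)
          -> return 1
        -> return 4
        count(n=1) -> return 4  (same call as traced above)
      -> return 10
      count(n=2) -> return 10  (same call as traced above)
    -> return 22
    count(n=3) -> return 22  (same call as traced above)
  -> return 46
  count(n=4) -> return 46  (same call as traced above)
-> return 94

Final answer: 94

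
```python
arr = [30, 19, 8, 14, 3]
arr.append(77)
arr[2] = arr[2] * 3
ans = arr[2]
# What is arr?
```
Trace:
  arr=[30, 19, 8, 14, 3]
  arr=[30, 19, 8, 14, 3, 77]
  arr=[30, 19, 24, 14, 3, 77]
  arr=[30, 19, 24, 14, 3, 77], ans=24

Final answer: [30, 19, 24, 14, 3, 77]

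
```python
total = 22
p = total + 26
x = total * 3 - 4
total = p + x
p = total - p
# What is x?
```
Trace:
  total=22
  total=22, p=48
  total=22, p=48, x=62
  total=110, p=48, x=62
  total=110, p=62, x=62

Final answer: 62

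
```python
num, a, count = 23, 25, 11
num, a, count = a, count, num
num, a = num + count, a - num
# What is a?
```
Trace:
  num=23, a=25, count=11
  num=25, a=11, count=23
  num=48, a=-14, count=23

Final answer: -14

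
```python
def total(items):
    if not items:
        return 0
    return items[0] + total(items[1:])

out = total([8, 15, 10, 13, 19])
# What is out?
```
Call trace:
total(items=[8, 15, 10, 13, 19])
  total(items=[15, 10, 13, 19])
    total(items=[10, 13, 19])
      total(items=[13, 19])
        total(items=[19])
          total(items=[])
          -> return 0
        -> return 19
      -> return 32
    -> return 42
  -> return 57
-> return 65

Final answer: 65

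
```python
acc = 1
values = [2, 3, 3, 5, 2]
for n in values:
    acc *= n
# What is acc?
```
Trace:
  acc=1
  acc=2, n=2
  acc=6, n=3
  acc=18, n=3
  acc=90, n=5
  acc=180, n=2

Final answer: 180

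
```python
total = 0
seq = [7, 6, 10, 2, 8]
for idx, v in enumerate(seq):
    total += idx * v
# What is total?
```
Trace:
  total=0
  total=0, idx=0, v=7
  total=6, idx=1, v=6
  total=26, idx=2, v=10
  total=32, idx=3, v=2
  total=64, idx=4, v=8

Final answer: 64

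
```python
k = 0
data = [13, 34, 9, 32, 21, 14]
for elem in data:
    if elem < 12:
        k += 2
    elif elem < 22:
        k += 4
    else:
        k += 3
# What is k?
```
Trace:
  k=0
  k=4, elem=13
  k=7, elem=34
  k=9, elem=9
  k=12, elem=32
  k=16, elem=21
  k=20, elem=14

Final answer: 20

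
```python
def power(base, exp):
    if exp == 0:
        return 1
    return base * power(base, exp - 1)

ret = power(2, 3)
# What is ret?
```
Call trace:
power(base=2, exp=3)
  power(base=2, exp=2)
    power(base=2, exp=1)
      power(base=2, exp=0)
      -> return 1
    -> return 2
  -> return 4
-> return 8

Final answer: 8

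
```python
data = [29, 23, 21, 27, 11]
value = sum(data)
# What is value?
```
Trace:
  data=[29, 23, 21, 27, 11]
  data=[29, 23, 21, 27, 11], value=111

Final answer: 111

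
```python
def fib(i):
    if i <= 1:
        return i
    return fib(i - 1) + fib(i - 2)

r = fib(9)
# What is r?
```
Call trace (a repeated sub-call is expanded the first time; later identical calls just restate its return value):
fib(i=9)
  fib(i=8)
    fib(i=7)
      fib(i=6)
        fib(i=5)
          fib(i=4)
            fib(i=3)
              fib(i=2)
                fib(i=1)
                -> return 1
                fib(i=0)
                -> return 0
              -> return 1
              fib(i=1)
              -> return 1
            -> return 2
            fib(i=2) -> return 1  (same call as traced above)
          -> return 3
          fib(i=3) -> return 2  (same call as traced above)
        -> return 5
        fib(i=4) -> return 3  (same call as traced above)
      -> return 8
      fib(i=5) -> return 5  (same call as traced above)
    -> return 13
    fib(i=6) -> return 8  (same call as traced above)
  -> return 21
  fib(i=7) -> return 13  (same call as traced above)
-> return 34

Final answer: 34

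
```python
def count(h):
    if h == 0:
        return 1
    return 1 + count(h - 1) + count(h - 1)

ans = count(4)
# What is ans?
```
Call trace (a repeated sub-call is expanded the first time; later identical calls just restate its return value):
count(h=4)
  count(h=3)
    count(h=2)
      count(h=1)
        count(h=0)
        -> return 1
        count(h=0)
        -> return 1
      -> return 3
      count(h=1) -> return 3  (same call as traced above)
    -> return 7
    count(h=2) -> return 7  (same call as traced above)
  -> return 15
  count(h=3) -> return 15  (same call as traced above)
-> return 31

Final answer: 31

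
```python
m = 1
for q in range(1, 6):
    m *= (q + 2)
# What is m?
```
Trace:
  m=1
  m=3, q=1
  m=12, q=2
  m=60, q=3
  m=360, q=4
  m=2520, q=5

Final answer: 2520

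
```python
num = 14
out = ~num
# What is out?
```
Trace:
  num=14
  num=14, out=-15

Final answer: -15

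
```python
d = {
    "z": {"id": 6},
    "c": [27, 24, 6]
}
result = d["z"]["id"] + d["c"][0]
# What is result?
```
Trace:
  d={'z': {'id': 6}, 'c': [27, 24, 6]}
  d={'z': {'id': 6}, 'c': [27, 24, 6]}, result=33

Final answer: 33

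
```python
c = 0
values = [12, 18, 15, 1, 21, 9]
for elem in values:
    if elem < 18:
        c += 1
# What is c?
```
Trace:
  c=0
  c=1, elem=12
  c=1, elem=18
  c=2, elem=15
  c=3, elem=1
  c=3, elem=21
  c=4, elem=9

Final answer: 4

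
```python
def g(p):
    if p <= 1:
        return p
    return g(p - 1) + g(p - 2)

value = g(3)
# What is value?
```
Call trace:
g(p=3)
  g(p=2)
    g(p=1)
    -> return 1
    g(p=0)
    -> return 0
  -> return 1
  g(p=1)
  -> return 1
-> return 2

Final answer: 2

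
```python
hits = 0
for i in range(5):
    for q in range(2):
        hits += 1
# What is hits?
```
Trace:
  hits=0
  hits=1, i=0, q=0
  hits=2, i=0, q=1
  hits=3, i=1, q=0
  hits=4, i=1, q=1
  hits=5, i=2, q=0
  hits=6, i=2, q=1
  hits=7, i=3, q=0
  hits=8, i=3, q=1
  hits=9, i=4, q=0
  hits=10, i=4, q=1

Final answer: 10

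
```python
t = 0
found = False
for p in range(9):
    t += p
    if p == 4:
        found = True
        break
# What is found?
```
Trace:
  t=0
  t=0, found=False
  t=0, found=False, p=0
  t=1, found=False, p=1
  t=3, found=False, p=2
  t=6, found=False, p=3
  t=10, found=True, p=4

Final answer: True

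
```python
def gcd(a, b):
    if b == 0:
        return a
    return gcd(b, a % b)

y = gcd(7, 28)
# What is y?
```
Call trace:
gcd(a=7, b=28)
  gcd(a=28, b=7)
    gcd(a=7, b=0)
    -> return 7
  -> return 7
-> return 7

Final answer: 7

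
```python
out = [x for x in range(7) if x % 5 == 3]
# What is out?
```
Trace:
  x=0
  x=1
  x=2
  x=3
  x=4
  x=5
  x=6
  out=[3]

Final answer: [3]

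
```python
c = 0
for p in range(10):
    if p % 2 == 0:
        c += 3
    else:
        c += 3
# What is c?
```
Trace:
  c=0
  c=3, p=0
  c=6, p=1
  c=9, p=2
  c=12, p=3
  c=15, p=4
  c=18, p=5
  c=21, p=6
  c=24, p=7
  c=27, p=8
  c=30, p=9

Final answer: 30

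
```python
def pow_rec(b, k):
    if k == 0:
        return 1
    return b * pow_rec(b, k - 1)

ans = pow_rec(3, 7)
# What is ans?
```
Call trace:
pow_rec(b=3, k=7)
  pow_rec(b=3, k=6)
    pow_rec(b=3, k=5)
      pow_rec(b=3, k=4)
        pow_rec(b=3, k=3)
          pow_rec(b=3, k=2)
            pow_rec(b=3, k=1)
              pow_rec(b=3, k=0)
              -> return 1
            -> return 3
          -> return 9
        -> return 27
      -> return 81
    -> return 243
  -> return 729
-> return 2187

Final answer: 2187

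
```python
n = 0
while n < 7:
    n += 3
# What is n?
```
Trace:
  n=0
  n=3
  n=6
  n=9

Final answer: 9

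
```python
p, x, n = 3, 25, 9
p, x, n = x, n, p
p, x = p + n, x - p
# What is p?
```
Trace:
  p=3, x=25, n=9
  p=25, x=9, n=3
  p=28, x=-16, n=3

Final answer: 28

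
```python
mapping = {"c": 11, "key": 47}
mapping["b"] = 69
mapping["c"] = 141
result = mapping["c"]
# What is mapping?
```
Trace:
  mapping={'c': 11, 'key': 47}
  mapping={'c': 11, 'key': 47, 'b': 69}
  mapping={'c': 141, 'key': 47, 'b': 69}
  mapping={'c': 141, 'key': 47, 'b': 69}, result=141

Final answer: {'c': 141, 'key': 47, 'b': 69}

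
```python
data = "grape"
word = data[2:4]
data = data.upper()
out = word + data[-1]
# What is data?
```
Trace:
  data='grape'
  data='grape', word='ap'
  data='GRAPE', word='ap'
  data='GRAPE', word='ap', out='apE'

Final answer: 'GRAPE'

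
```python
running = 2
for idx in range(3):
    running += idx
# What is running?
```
Trace:
  running=2
  running=2, idx=0
  running=3, idx=1
  running=5, idx=2

Final answer: 5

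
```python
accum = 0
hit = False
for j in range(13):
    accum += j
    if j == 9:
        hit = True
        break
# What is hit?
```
Trace:
  accum=0
  accum=0, hit=False
  accum=0, hit=False, j=0
  accum=1, hit=False, j=1
  accum=3, hit=False, j=2
  accum=6, hit=False, j=3
  accum=10, hit=False, j=4
  accum=15, hit=False, j=5
  accum=21, hit=False, j=6
  accum=28, hit=False, j=7
  accum=36, hit=False, j=8
  accum=45, hit=True, j=9

Final answer: True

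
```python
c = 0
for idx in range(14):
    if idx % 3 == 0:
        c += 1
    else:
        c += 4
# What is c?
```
Trace:
  c=0
  c=1, idx=0
  c=5, idx=1
  c=9, idx=2
  c=10, idx=3
  c=14, idx=4
  c=18, idx=5
  c=19, idx=6
  c=23, idx=7
  c=27, idx=8
  c=28, idx=9
  c=32, idx=10
  c=36, idx=11
  c=37, idx=12
  c=41, idx=13

Final answer: 41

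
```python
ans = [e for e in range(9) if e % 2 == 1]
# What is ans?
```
Trace:
  e=0
  e=1
  e=2
  e=3
  e=4
  e=5
  e=6
  e=7
  e=8
  ans=[1, 3, 5, 7]

Final answer: [1, 3, 5, 7]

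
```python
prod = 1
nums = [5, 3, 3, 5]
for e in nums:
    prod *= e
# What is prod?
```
Trace:
  prod=1
  prod=5, e=5
  prod=15, e=3
  prod=45, e=3
  prod=225, e=5

Final answer: 225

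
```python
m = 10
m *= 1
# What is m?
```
Trace:
  m=10
  m=10

Final answer: 10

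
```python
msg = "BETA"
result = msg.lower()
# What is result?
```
Trace:
  msg='BETA'
  msg='BETA', result='beta'

Final answer: 'beta'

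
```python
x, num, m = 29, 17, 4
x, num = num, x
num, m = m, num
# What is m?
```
Trace:
  x=29, num=17, m=4
  x=17, num=29, m=4
  x=17, num=4, m=29

Final answer: 29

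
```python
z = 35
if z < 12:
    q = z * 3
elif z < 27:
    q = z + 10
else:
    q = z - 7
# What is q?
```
Trace:
  z=35
  z=35, q=28

Final answer: 28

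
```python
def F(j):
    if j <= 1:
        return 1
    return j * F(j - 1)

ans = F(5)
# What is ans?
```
Call trace:
F(j=5)
  F(j=4)
    F(j=3)
      F(j=2)
        F(j=1)
        -> return 1
      -> return 2
    -> return 6
  -> return 24
-> return 120

Final answer: 120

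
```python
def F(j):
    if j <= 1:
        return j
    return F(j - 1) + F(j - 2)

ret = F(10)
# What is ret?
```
Call trace (a repeated sub-call is expanded the first time; later identical calls just restate its return value):
F(j=10)
  F(j=9)
    F(j=8)
      F(j=7)
        F(j=6)
          F(j=5)
            F(j=4)
              F(j=3)
                F(j=2)
                  F(j=1)
                  -> return 1
                  F(j=0)
                  -> return 0
                -> return 1
                F(j=1)
                -> return 1
              -> return 2
              F(j=2) -> return 1  (same call as traced above)
            -> return 3
            F(j=3) -> return 2  (same call as traced above)
          -> return 5
          F(j=4) -> return 3  (same call as traced above)
        -> return 8
        F(j=5) -> return 5  (same call as traced above)
      -> return 13
      F(j=6) -> return 8  (same call as traced above)
    -> return 21
    F(j=7) -> return 13  (same call as traced above)
  -> return 34
  F(j=8) -> return 21  (same call as traced above)
-> return 55

Final answer: 55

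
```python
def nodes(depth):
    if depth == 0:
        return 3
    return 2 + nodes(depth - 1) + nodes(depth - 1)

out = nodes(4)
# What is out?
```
Call trace (a repeated sub-call is expanded the first time; later identical calls just restate its return value):
nodes(depth=4)
  nodes(depth=3)
    nodes(depth=2)
      nodes(depth=1)
        nodes(depth=0)
        -> return 3
        nodes(depth=0)
        -> return 3
      -> return 8
      nodes(depth=1) -> return 8  (same call as traced above)
    -> return 18
    nodes(depth=2) -> return 18  (same call as traced above)
  -> return 38
  nodes(depth=3) -> return 38  (same call as traced above)
-> return 78

Final answer: 78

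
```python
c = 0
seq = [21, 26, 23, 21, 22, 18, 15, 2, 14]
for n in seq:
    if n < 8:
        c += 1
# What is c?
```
Trace:
  c=0
  c=0, n=21
  c=0, n=26
  c=0, n=23
  c=0, n=21
  c=0, n=22
  c=0, n=18
  c=0, n=15
  c=1, n=2
  c=1, n=14

Final answer: 1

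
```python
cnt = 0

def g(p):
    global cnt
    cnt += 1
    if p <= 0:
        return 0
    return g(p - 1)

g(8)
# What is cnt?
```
Call trace:
g(p=8)
  g(p=7)
    g(p=6)
      g(p=5)
        g(p=4)
          g(p=3)
            g(p=2)
              g(p=1)
                g(p=0)
                -> return 0
              -> return 0
            -> return 0
          -> return 0
        -> return 0
      -> return 0
    -> return 0
  -> return 0
-> return 0

cnt is incremented once per call. g is entered once for each p = 8, 7, 6, 5, 4, 3, 2, 1, 0 (the p <= 0 call returns without recursing), i.e. 8 + 1 calls.
cnt = 9

Final answer: 9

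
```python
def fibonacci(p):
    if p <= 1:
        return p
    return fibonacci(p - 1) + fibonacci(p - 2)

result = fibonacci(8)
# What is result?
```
Call trace (a repeated sub-call is expanded the first time; later identical calls just restate its return value):
fibonacci(p=8)
  fibonacci(p=7)
    fibonacci(p=6)
      fibonacci(p=5)
        fibonacci(p=4)
          fibonacci(p=3)
            fibonacci(p=2)
              fibonacci(p=1)
              -> return 1
              fibonacci(p=0)
              -> return 0
            -> return 1
            fibonacci(p=1)
            -> return 1
          -> return 2
          fibonacci(p=2) -> return 1  (same call as traced above)
        -> return 3
        fibonacci(p=3) -> return 2  (same call as traced above)
      -> return 5
      fibonacci(p=4) -> return 3  (same call as traced above)
    -> return 8
    fibonacci(p=5) -> return 5  (same call as traced above)
  -> return 13
  fibonacci(p=6) -> return 8  (same call as traced above)
-> return 21

Final answer: 21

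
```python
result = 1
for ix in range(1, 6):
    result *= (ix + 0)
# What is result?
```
Trace:
  result=1
  result=1, ix=1
  result=2, ix=2
  result=6, ix=3
  result=24, ix=4
  result=120, ix=5

Final answer: 120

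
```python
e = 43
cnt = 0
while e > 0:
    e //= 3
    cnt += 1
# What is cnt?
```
Trace:
  e=43
  e=43, cnt=0
  e=14, cnt=1
  e=4, cnt=2
  e=1, cnt=3
  e=0, cnt=4

Final answer: 4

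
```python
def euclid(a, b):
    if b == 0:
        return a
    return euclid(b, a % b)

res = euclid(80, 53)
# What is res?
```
Call trace:
euclid(a=80, b=53)
  euclid(a=53, b=27)
    euclid(a=27, b=26)
      euclid(a=26, b=1)
        euclid(a=1, b=0)
        -> return 1
      -> return 1
    -> return 1
  -> return 1
-> return 1

Final answer: 1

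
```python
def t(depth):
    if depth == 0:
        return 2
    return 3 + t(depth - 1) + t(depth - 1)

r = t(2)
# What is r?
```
Call trace (a repeated sub-call is expanded the first time; later identical calls just restate its return value):
t(depth=2)
  t(depth=1)
    t(depth=0)
    -> return 2
    t(depth=0)
    -> return 2
  -> return 7
  t(depth=1) -> return 7  (same call as traced above)
-> return 17

Final answer: 17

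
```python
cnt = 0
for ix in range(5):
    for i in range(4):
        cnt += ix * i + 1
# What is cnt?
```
Trace:
  cnt=0
  cnt=1, ix=0, i=0
  cnt=2, ix=0, i=1
  cnt=3, ix=0, i=2
  cnt=4, ix=0, i=3
  cnt=5, ix=1, i=0
  cnt=7, ix=1, i=1
  cnt=10, ix=1, i=2
  cnt=14, ix=1, i=3
  cnt=15, ix=2, i=0
  cnt=18, ix=2, i=1
  cnt=23, ix=2, i=2
  cnt=30, ix=2, i=3
  cnt=31, ix=3, i=0
  cnt=35, ix=3, i=1
  cnt=42, ix=3, i=2
  cnt=52, ix=3, i=3
  cnt=53, ix=4, i=0
  cnt=58, ix=4, i=1
  cnt=67, ix=4, i=2
  cnt=80, ix=4, i=3

Final answer: 80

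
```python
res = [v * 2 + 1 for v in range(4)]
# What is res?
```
Trace:
  v=0
  v=1
  v=2
  v=3
  res=[1, 3, 5, 7]

Final answer: [1, 3, 5, 7]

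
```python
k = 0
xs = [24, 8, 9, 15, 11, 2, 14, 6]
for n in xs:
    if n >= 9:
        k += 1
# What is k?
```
Trace:
  k=0
  k=1, n=24
  k=1, n=8
  k=2, n=9
  k=3, n=15
  k=4, n=11
  k=4, n=2
  k=5, n=14
  k=5, n=6

Final answer: 5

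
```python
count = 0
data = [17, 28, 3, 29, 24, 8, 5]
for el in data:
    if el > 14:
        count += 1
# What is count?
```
Trace:
  count=0
  count=1, el=17
  count=2, el=28
  count=2, el=3
  count=3, el=29
  count=4, el=24
  count=4, el=8
  count=4, el=5

Final answer: 4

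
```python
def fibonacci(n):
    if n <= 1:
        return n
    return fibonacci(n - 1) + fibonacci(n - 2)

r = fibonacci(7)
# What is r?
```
Call trace (a repeated sub-call is expanded the first time; later identical calls just restate its return value):
fibonacci(n=7)
  fibonacci(n=6)
    fibonacci(n=5)
      fibonacci(n=4)
        fibonacci(n=3)
          fibonacci(n=2)
            fibonacci(n=1)
            -> return 1
            fibonacci(n=0)
            -> return 0
          -> return 1
          fibonacci(n=1)
          -> return 1
        -> return 2
        fibonacci(n=2) -> return 1  (same call as traced above)
      -> return 3
      fibonacci(n=3) -> return 2  (same call as traced above)
    -> return 5
    fibonacci(n=4) -> return 3  (same call as traced above)
  -> return 8
  fibonacci(n=5) -> return 5  (same call as traced above)
-> return 13

Final answer: 13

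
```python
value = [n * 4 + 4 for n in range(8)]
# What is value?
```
Trace:
  n=0
  n=1
  n=2
  n=3
  n=4
  n=5
  n=6
  n=7
  value=[4, 8, 12, 16, 20, 24, 28, 32]

Final answer: [4, 8, 12, 16, 20, 24, 28, 32]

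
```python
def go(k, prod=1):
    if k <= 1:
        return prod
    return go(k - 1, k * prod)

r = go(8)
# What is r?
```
Call trace:
go(k=8, prod=1)
  go(k=7, prod=8)
    go(k=6, prod=56)
      go(k=5, prod=336)
        go(k=4, prod=1680)
          go(k=3, prod=6720)
            go(k=2, prod=20160)
              go(k=1, prod=40320)
              -> return 40320
            -> return 40320
          -> return 40320
        -> return 40320
      -> return 40320
    -> return 40320
  -> return 40320
-> return 40320

Final answer: 40320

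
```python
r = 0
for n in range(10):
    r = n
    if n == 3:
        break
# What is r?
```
Trace:
  r=0
  r=0, n=0
  r=1, n=1
  r=2, n=2
  r=3, n=3

Final answer: 3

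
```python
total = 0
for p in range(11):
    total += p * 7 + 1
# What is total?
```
Trace:
  total=0
  total=1, p=0
  total=9, p=1
  total=24, p=2
  total=46, p=3
  total=75, p=4
  total=111, p=5
  total=154, p=6
  total=204, p=7
  total=261, p=8
  total=325, p=9
  total=396, p=10

Final answer: 396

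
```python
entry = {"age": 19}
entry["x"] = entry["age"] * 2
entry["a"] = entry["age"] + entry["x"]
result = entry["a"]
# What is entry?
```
Trace:
  entry={'age': 19}
  entry={'age': 19, 'x': 38}
  entry={'age': 19, 'x': 38, 'a': 57}
  entry={'age': 19, 'x': 38, 'a': 57}, result=57

Final answer: {'age': 19, 'x': 38, 'a': 57}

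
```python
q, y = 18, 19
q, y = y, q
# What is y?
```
Trace:
  q=18, y=19
  q=19, y=18

Final answer: 18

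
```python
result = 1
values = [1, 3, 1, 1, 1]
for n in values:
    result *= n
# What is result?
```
Trace:
  result=1
  result=1, n=1
  result=3, n=3
  result=3, n=1
  result=3, n=1
  result=3, n=1

Final answer: 3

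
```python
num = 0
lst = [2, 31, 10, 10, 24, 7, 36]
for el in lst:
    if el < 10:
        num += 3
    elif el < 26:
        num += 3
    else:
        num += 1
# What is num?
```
Trace:
  num=0
  num=3, el=2
  num=4, el=31
  num=7, el=10
  num=10, el=10
  num=13, el=24
  num=16, el=7
  num=17, el=36

Final answer: 17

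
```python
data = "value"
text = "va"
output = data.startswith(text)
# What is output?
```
Trace:
  data='value'
  data='value', text='va'
  data='value', text='va', output=True

Final answer: True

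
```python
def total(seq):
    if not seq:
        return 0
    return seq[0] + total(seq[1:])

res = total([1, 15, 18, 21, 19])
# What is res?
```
Call trace:
total(seq=[1, 15, 18, 21, 19])
  total(seq=[15, 18, 21, 19])
    total(seq=[18, 21, 19])
      total(seq=[21, 19])
        total(seq=[19])
          total(seq=[])
          -> return 0
        -> return 19
      -> return 40
    -> return 58
  -> return 73
-> return 74

Final answer: 74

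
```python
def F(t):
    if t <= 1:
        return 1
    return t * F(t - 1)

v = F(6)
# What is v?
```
Call trace:
F(t=6)
  F(t=5)
    F(t=4)
      F(t=3)
        F(t=2)
          F(t=1)
          -> return 1
        -> return 2
      -> return 6
    -> return 24
  -> return 120
-> return 720

Final answer: 720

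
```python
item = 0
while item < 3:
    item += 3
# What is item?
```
Trace:
  item=0
  item=3

Final answer: 3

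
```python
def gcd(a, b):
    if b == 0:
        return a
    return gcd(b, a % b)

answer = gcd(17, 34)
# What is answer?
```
Call trace:
gcd(a=17, b=34)
  gcd(a=34, b=17)
    gcd(a=17, b=0)
    -> return 17
  -> return 17
-> return 17

Final answer: 17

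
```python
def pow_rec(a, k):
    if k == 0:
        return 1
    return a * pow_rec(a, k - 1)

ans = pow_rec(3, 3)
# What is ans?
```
Call trace:
pow_rec(a=3, k=3)
  pow_rec(a=3, k=2)
    pow_rec(a=3, k=1)
      pow_rec(a=3, k=0)
      -> return 1
    -> return 3
  -> return 9
-> return 27

Final answer: 27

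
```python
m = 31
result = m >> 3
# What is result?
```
Trace:
  m=31
  m=31, result=3

Final answer: 3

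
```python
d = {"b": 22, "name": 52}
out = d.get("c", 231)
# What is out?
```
Trace:
  d={'b': 22, 'name': 52}
  d={'b': 22, 'name': 52}, out=231

Final answer: 231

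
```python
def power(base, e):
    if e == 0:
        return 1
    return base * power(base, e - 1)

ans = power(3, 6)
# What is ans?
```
Call trace:
power(base=3, e=6)
  power(base=3, e=5)
    power(base=3, e=4)
      power(base=3, e=3)
        power(base=3, e=2)
          power(base=3, e=1)
            power(base=3, e=0)
            -> return 1
          -> return 3
        -> return 9
      -> return 27
    -> return 81
  -> return 243
-> return 729

Final answer: 729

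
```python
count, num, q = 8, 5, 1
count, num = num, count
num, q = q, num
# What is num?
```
Trace:
  count=8, num=5, q=1
  count=5, num=8, q=1
  count=5, num=1, q=8

Final answer: 1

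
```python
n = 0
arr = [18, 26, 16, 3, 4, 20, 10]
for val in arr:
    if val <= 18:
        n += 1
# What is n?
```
Trace:
  n=0
  n=1, val=18
  n=1, val=26
  n=2, val=16
  n=3, val=3
  n=4, val=4
  n=4, val=20
  n=5, val=10

Final answer: 5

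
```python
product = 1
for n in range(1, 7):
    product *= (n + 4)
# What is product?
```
Trace:
  product=1
  product=5, n=1
  product=30, n=2
  product=210, n=3
  product=1680, n=4
  product=15120, n=5
  product=151200, n=6

Final answer: 151200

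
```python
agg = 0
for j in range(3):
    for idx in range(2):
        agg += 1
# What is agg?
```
Trace:
  agg=0
  agg=1, j=0, idx=0
  agg=2, j=0, idx=1
  agg=3, j=1, idx=0
  agg=4, j=1, idx=1
  agg=5, j=2, idx=0
  agg=6, j=2, idx=1

Final answer: 6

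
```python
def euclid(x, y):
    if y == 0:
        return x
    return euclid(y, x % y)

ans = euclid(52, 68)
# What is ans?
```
Call trace:
euclid(x=52, y=68)
  euclid(x=68, y=52)
    euclid(x=52, y=16)
      euclid(x=16, y=4)
        euclid(x=4, y=0)
        -> return 4
      -> return 4
    -> return 4
  -> return 4
-> return 4

Final answer: 4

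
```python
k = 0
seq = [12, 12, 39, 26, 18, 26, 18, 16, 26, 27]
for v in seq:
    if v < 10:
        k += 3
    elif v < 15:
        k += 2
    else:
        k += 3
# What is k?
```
Trace:
  k=0
  k=2, v=12
  k=4, v=12
  k=7, v=39
  k=10, v=26
  k=13, v=18
  k=16, v=26
  k=19, v=18
  k=22, v=16
  k=25, v=26
  k=28, v=27

Final answer: 28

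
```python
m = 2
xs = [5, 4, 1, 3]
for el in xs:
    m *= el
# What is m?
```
Trace:
  m=2
  m=10, el=5
  m=40, el=4
  m=40, el=1
  m=120, el=3

Final answer: 120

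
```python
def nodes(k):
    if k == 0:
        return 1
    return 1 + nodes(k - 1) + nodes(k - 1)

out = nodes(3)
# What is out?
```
Call trace (a repeated sub-call is expanded the first time; later identical calls just restate its return value):
nodes(k=3)
  nodes(k=2)
    nodes(k=1)
      nodes(k=0)
      -> return 1
      nodes(k=0)
      -> return 1
    -> return 3
    nodes(k=1) -> return 3  (same call as traced above)
  -> return 7
  nodes(k=2) -> return 7  (same call as traced above)
-> return 15

Final answer: 15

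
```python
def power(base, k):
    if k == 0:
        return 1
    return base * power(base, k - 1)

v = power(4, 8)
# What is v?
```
Call trace:
power(base=4, k=8)
  power(base=4, k=7)
    power(base=4, k=6)
      power(base=4, k=5)
        power(base=4, k=4)
          power(base=4, k=3)
            power(base=4, k=2)
              power(base=4, k=1)
                power(base=4, k=0)
                -> return 1
              -> return 4
            -> return 16
          -> return 64
        -> return 256
      -> return 1024
    -> return 4096
  -> return 16384
-> return 65536

Final answer: 65536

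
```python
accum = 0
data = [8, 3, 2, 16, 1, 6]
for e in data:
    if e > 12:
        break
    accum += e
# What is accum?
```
Trace:
  accum=0
  accum=8, e=8
  accum=11, e=3
  accum=13, e=2
  accum=13, e=16

Final answer: 13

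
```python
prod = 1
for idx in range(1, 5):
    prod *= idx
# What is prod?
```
Trace:
  prod=1
  prod=1, idx=1
  prod=2, idx=2
  prod=6, idx=3
  prod=24, idx=4

Final answer: 24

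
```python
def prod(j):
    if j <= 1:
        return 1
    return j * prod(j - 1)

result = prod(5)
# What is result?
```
Call trace:
prod(j=5)
  prod(j=4)
    prod(j=3)
      prod(j=2)
        prod(j=1)
        -> return 1
      -> return 2
    -> return 6
  -> return 24
-> return 120

Final answer: 120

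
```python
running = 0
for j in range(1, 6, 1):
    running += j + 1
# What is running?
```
Trace:
  running=0
  running=2, j=1
  running=5, j=2
  running=9, j=3
  running=14, j=4
  running=20, j=5

Final answer: 20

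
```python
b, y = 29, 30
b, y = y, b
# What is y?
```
Trace:
  b=29, y=30
  b=30, y=29

Final answer: 29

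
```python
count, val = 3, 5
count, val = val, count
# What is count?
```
Trace:
  count=3, val=5
  count=5, val=3

Final answer: 5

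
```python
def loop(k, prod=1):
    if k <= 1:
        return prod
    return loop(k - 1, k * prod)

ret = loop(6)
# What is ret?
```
Call trace:
loop(k=6, prod=1)
  loop(k=5, prod=6)
    loop(k=4, prod=30)
      loop(k=3, prod=120)
        loop(k=2, prod=360)
          loop(k=1, prod=720)
          -> return 720
        -> return 720
      -> return 720
    -> return 720
  -> return 720
-> return 720

Final answer: 720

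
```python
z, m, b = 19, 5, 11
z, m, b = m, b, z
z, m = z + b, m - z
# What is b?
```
Trace:
  z=19, m=5, b=11
  z=5, m=11, b=19
  z=24, m=6, b=19

Final answer: 19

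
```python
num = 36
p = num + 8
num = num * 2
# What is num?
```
Trace:
  num=36
  num=36, p=44
  num=72, p=44

Final answer: 72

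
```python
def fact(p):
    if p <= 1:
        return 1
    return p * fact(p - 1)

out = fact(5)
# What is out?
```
Call trace:
fact(p=5)
  fact(p=4)
    fact(p=3)
      fact(p=2)
        fact(p=1)
        -> return 1
      -> return 2
    -> return 6
  -> return 24
-> return 120

Final answer: 120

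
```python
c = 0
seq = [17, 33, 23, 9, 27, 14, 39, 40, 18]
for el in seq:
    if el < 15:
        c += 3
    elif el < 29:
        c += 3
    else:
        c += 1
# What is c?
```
Trace:
  c=0
  c=3, el=17
  c=4, el=33
  c=7, el=23
  c=10, el=9
  c=13, el=27
  c=16, el=14
  c=17, el=39
  c=18, el=40
  c=21, el=18

Final answer: 21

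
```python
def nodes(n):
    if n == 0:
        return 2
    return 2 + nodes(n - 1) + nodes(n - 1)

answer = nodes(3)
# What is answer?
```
Call trace (a repeated sub-call is expanded the first time; later identical calls just restate its return value):
nodes(n=3)
  nodes(n=2)
    nodes(n=1)
      nodes(n=0)
      -> return 2
      nodes(n=0)
      -> return 2
    -> return 6
    nodes(n=1) -> return 6  (same call as traced above)
  -> return 14
  nodes(n=2) -> return 14  (same call as traced above)
-> return 30

Final answer: 30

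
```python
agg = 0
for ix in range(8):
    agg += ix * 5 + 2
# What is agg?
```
Trace:
  agg=0
  agg=2, ix=0
  agg=9, ix=1
  agg=21, ix=2
  agg=38, ix=3
  agg=60, ix=4
  agg=87, ix=5
  agg=119, ix=6
  agg=156, ix=7

Final answer: 156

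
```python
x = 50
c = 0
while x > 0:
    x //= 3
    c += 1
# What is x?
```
Trace:
  x=50
  x=50, c=0
  x=16, c=1
  x=5, c=2
  x=1, c=3
  x=0, c=4

Final answer: 0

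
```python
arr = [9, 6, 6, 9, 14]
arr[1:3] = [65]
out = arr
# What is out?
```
Trace:
  arr=[9, 6, 6, 9, 14]
  arr=[9, 65, 9, 14]
  arr=[9, 65, 9, 14], out=[9, 65, 9, 14]

Final answer: [9, 65, 9, 14]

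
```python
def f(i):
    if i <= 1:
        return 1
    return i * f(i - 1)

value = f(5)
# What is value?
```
Call trace:
f(i=5)
  f(i=4)
    f(i=3)
      f(i=2)
        f(i=1)
        -> return 1
      -> return 2
    -> return 6
  -> return 24
-> return 120

Final answer: 120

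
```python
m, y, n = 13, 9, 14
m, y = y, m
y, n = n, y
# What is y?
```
Trace:
  m=13, y=9, n=14
  m=9, y=13, n=14
  m=9, y=14, n=13

Final answer: 14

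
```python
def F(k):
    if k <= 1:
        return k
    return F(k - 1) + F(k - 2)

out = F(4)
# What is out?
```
Call trace (a repeated sub-call is expanded the first time; later identical calls just restate its return value):
F(k=4)
  F(k=3)
    F(k=2)
      F(k=1)
      -> return 1
      F(k=0)
      -> return 0
    -> return 1
    F(k=1)
    -> return 1
  -> return 2
  F(k=2) -> return 1  (same call as traced above)
-> return 3

Final answer: 3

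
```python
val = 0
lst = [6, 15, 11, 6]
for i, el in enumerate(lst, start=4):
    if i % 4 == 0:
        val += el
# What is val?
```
Trace:
  val=0
  val=6, i=4, el=6
  val=6, i=5, el=15
  val=6, i=6, el=11
  val=6, i=7, el=6

Final answer: 6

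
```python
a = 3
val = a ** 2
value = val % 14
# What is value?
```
Trace:
  a=3
  a=3, val=9
  a=3, val=9, value=9

Final answer: 9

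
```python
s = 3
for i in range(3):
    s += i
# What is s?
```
Trace:
  s=3
  s=3, i=0
  s=4, i=1
  s=6, i=2

Final answer: 6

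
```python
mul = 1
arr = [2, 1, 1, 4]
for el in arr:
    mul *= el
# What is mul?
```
Trace:
  mul=1
  mul=2, el=2
  mul=2, el=1
  mul=2, el=1
  mul=8, el=4

Final answer: 8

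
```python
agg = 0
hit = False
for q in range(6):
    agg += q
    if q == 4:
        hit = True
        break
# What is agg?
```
Trace:
  agg=0
  agg=0, hit=False
  agg=0, hit=False, q=0
  agg=1, hit=False, q=1
  agg=3, hit=False, q=2
  agg=6, hit=False, q=3
  agg=10, hit=True, q=4

Final answer: 10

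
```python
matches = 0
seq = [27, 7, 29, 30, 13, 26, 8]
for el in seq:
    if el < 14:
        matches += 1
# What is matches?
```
Trace:
  matches=0
  matches=0, el=27
  matches=1, el=7
  matches=1, el=29
  matches=1, el=30
  matches=2, el=13
  matches=2, el=26
  matches=3, el=8

Final answer: 3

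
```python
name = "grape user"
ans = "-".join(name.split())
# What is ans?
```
Trace:
  name='grape user'
  name='grape user', ans='grape-user'

Final answer: 'grape-user'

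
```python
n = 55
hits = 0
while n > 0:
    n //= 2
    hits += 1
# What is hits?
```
Trace:
  n=55
  n=55, hits=0
  n=27, hits=1
  n=13, hits=2
  n=6, hits=3
  n=3, hits=4
  n=1, hits=5
  n=0, hits=6

Final answer: 6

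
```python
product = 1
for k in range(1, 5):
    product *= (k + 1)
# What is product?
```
Trace:
  product=1
  product=2, k=1
  product=6, k=2
  product=24, k=3
  product=120, k=4

Final answer: 120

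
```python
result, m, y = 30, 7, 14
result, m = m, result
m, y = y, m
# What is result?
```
Trace:
  result=30, m=7, y=14
  result=7, m=30, y=14
  result=7, m=14, y=30

Final answer: 7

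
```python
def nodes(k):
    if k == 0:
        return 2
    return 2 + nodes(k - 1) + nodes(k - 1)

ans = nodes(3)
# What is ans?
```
Call trace (a repeated sub-call is expanded the first time; later identical calls just restate its return value):
nodes(k=3)
  nodes(k=2)
    nodes(k=1)
      nodes(k=0)
      -> return 2
      nodes(k=0)
      -> return 2
    -> return 6
    nodes(k=1) -> return 6  (same call as traced above)
  -> return 14
  nodes(k=2) -> return 14  (same call as traced above)
-> return 30

Final answer: 30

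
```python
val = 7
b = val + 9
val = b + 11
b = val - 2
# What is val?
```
Trace:
  val=7
  val=7, b=16
  val=27, b=16
  val=27, b=25

Final answer: 27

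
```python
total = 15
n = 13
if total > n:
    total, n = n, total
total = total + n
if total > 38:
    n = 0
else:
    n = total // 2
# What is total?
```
Trace:
  total=15
  total=15, n=13
  total=13, n=15
  total=28, n=15
  total=28, n=14

Final answer: 28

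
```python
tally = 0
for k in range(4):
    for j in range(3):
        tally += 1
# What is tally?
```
Trace:
  tally=0
  tally=1, k=0, j=0
  tally=2, k=0, j=1
  tally=3, k=0, j=2
  tally=4, k=1, j=0
  tally=5, k=1, j=1
  tally=6, k=1, j=2
  tally=7, k=2, j=0
  tally=8, k=2, j=1
  tally=9, k=2, j=2
  tally=10, k=3, j=0
  tally=11, k=3, j=1
  tally=12, k=3, j=2

Final answer: 12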